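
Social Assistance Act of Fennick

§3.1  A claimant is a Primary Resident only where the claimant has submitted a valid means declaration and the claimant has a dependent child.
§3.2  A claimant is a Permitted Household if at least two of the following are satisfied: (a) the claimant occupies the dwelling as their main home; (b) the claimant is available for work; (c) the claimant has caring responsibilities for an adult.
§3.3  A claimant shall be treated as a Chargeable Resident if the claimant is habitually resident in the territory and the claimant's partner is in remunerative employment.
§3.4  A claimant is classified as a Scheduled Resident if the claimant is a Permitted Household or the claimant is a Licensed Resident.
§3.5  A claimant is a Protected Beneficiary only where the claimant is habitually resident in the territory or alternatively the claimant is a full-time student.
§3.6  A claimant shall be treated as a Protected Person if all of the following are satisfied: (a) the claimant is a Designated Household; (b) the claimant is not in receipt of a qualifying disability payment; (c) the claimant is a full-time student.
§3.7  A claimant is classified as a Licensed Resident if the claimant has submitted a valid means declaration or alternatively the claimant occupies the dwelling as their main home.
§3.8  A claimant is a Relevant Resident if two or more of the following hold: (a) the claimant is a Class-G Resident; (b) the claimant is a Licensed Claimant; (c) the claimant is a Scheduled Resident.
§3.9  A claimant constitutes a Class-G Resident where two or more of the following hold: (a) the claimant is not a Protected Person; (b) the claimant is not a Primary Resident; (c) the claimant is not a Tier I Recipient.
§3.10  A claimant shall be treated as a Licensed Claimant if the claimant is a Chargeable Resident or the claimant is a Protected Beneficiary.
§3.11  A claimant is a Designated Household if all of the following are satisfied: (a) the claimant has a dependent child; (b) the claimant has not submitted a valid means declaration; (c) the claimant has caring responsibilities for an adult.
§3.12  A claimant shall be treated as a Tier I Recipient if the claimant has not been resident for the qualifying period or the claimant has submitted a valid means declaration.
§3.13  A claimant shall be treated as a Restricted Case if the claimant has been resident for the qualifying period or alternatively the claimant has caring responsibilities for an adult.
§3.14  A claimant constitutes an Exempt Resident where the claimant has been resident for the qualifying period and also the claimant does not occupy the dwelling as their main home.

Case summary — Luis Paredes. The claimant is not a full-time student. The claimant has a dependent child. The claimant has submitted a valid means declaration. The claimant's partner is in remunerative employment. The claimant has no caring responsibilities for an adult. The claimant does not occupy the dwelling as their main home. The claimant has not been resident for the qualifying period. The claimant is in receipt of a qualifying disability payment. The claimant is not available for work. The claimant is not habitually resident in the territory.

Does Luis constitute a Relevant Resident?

No

§3.11 — Designated Household: [the claimant has a dependent child? yes] AND [the claimant has not submitted a valid means declaration? no] AND [the claimant has caring responsibilities for an adult? no] → not satisfied.
§3.6 — Protected Person: [Designated Household (§3.11)? no] AND [the claimant is not in receipt of a qualifying disability payment? no] AND [the claimant is a full-time student? no] → not satisfied.
§3.1 — Primary Resident: [the claimant has submitted a valid means declaration? yes] AND [the claimant has a dependent child? yes] → satisfied.
§3.12 — Tier I Recipient: [the claimant has not been resident for the qualifying period? yes] OR [the claimant has submitted a valid means declaration? yes] → satisfied.
§3.9 — Class-G Resident: not a Protected Person (§3.6)? yes; not a Primary Resident (§3.1)? no; not a Tier I Recipient (§3.12)? no — 1 of 3 hold (need ≥2) → not satisfied.
§3.3 — Chargeable Resident: [the claimant is habitually resident in the territory? no] AND [the claimant's partner is in remunerative employment? yes] → not satisfied.
§3.5 — Protected Beneficiary: [the claimant is habitually resident in the territory? no] OR [the claimant is a full-time student? no] → not satisfied.
§3.10 — Licensed Claimant: [Chargeable Resident (§3.3)? no] OR [Protected Beneficiary (§3.5)? no] → not satisfied.
§3.2 — Permitted Household: the claimant occupies the dwelling as their main home? no; the claimant is available for work? no; the claimant has caring responsibilities for an adult? no — 0 of 3 hold (need ≥2) → not satisfied.
§3.7 — Licensed Resident: [the claimant has submitted a valid means declaration? yes] OR [the claimant occupies the dwelling as their main home? no] → satisfied.
§3.4 — Scheduled Resident: [Permitted Household (§3.2)? no] OR [Licensed Resident (§3.7)? yes] → satisfied.
§3.8 — Relevant Resident: Class-G Resident (§3.9)? no; Licensed Claimant (§3.10)? no; Scheduled Resident (§3.4)? yes — 1 of 3 hold (need ≥2) → not satisfied.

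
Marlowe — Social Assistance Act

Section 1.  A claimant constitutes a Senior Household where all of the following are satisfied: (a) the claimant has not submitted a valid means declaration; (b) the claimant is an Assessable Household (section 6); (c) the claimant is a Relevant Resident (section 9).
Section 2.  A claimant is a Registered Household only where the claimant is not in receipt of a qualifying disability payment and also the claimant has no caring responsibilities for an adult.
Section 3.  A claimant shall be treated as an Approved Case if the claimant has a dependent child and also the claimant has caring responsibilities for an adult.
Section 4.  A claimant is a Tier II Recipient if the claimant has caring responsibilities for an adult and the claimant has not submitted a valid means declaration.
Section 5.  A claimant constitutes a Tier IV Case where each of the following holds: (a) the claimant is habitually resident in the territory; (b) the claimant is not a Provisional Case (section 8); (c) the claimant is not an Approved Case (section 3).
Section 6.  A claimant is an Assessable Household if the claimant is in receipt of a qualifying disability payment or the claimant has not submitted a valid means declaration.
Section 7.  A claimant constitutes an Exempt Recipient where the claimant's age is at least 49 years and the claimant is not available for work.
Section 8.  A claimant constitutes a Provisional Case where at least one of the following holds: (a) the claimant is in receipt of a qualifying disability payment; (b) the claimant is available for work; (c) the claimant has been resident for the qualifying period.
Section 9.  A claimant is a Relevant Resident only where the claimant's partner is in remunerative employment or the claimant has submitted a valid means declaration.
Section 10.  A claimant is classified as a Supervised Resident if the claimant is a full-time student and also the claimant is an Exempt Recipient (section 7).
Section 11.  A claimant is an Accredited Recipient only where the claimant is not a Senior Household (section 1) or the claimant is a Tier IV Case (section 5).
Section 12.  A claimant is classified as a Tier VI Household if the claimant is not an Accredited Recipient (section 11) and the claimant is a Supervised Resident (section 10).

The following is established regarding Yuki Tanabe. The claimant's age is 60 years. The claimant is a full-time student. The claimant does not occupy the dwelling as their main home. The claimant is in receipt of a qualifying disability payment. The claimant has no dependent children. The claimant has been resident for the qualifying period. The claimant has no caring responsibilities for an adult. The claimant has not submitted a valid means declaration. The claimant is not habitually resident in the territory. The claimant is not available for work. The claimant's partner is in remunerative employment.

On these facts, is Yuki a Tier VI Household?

section 6 — Assessable Household: [the claimant is in receipt of a qualifying disability payment? yes] OR [the claimant has not submitted a valid means declaration? yes] → satisfied.
section 9 — Relevant Resident: [the claimant's partner is in remunerative employment? yes] OR [the claimant has submitted a valid means declaration? no] → satisfied.
section 1 — Senior Household: [the claimant has not submitted a valid means declaration? yes] AND [Assessable Household (section 6)? yes] AND [Relevant Resident (section 9)? yes] → satisfied.
section 8 — Provisional Case: [the claimant is in receipt of a qualifying disability payment? yes] OR [the claimant is available for work? no] OR [the claimant has been resident for the qualifying period? yes] → satisfied.
section 3 — Approved Case: [the claimant has a dependent child? no] AND [the claimant has caring responsibilities for an adult? no] → not satisfied.
section 5 — Tier IV Case: [the claimant is habitually resident in the territory? no] AND [not a Provisional Case (section 8)? no] AND [not an Approved Case (section 3)? yes] → not satisfied.
section 11 — Accredited Recipient: [not a Senior Household (section 1)? no] OR [Tier IV Case (section 5)? no] → not satisfied.
section 7 — Exempt Recipient: [claimant's age: 60 years ≥ 49 years? yes] AND [the claimant is not available for work? yes] → satisfied.
section 10 — Supervised Resident: [the claimant is a full-time student? yes] AND [Exempt Recipient (section 7)? yes] → satisfied.
section 12 — Tier VI Household: [not an Accredited Recipient (section 11)? yes] AND [Supervised Resident (section 10)? yes] → satisfied.

Yes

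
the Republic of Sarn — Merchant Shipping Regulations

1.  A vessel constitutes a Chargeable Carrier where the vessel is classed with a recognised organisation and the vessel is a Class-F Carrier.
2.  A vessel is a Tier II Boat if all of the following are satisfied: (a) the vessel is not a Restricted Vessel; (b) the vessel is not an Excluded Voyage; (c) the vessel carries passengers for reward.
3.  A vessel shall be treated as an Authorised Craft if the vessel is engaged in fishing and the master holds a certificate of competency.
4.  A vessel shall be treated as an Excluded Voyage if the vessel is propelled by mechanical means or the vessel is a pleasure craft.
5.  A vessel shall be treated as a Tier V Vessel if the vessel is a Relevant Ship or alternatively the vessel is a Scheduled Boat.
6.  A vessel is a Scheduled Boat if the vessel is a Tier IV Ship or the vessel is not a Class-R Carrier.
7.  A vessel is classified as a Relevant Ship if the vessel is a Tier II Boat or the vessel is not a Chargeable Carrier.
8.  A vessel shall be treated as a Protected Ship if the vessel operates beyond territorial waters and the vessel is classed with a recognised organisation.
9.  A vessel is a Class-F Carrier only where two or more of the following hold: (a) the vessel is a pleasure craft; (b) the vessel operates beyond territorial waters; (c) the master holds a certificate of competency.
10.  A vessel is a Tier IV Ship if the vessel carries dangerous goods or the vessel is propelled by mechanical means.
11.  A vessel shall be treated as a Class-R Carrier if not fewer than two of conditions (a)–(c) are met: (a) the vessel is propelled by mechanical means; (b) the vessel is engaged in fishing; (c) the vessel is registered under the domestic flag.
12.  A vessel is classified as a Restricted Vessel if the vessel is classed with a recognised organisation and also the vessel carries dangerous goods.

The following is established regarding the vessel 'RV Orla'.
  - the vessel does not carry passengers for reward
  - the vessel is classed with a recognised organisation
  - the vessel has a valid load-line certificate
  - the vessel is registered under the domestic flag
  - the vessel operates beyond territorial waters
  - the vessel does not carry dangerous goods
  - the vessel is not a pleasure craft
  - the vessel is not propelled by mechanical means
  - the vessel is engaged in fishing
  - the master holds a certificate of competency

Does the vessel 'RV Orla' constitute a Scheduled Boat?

No

Under paragraph 10: the vessel carries dangerous goods? no; or the vessel is propelled by mechanical means? no. So the vessel is not a Tier IV Ship.
Under paragraph 11: the vessel is propelled by mechanical means? no; the vessel is engaged in fishing? yes; the vessel is registered under the domestic flag? yes — 2 of 3 hold (need ≥2) → satisfied.
Under paragraph 6: Tier IV Ship (paragraph 10)? no; or not a Class-R Carrier (paragraph 11)? no. So the vessel is not a Scheduled Boat.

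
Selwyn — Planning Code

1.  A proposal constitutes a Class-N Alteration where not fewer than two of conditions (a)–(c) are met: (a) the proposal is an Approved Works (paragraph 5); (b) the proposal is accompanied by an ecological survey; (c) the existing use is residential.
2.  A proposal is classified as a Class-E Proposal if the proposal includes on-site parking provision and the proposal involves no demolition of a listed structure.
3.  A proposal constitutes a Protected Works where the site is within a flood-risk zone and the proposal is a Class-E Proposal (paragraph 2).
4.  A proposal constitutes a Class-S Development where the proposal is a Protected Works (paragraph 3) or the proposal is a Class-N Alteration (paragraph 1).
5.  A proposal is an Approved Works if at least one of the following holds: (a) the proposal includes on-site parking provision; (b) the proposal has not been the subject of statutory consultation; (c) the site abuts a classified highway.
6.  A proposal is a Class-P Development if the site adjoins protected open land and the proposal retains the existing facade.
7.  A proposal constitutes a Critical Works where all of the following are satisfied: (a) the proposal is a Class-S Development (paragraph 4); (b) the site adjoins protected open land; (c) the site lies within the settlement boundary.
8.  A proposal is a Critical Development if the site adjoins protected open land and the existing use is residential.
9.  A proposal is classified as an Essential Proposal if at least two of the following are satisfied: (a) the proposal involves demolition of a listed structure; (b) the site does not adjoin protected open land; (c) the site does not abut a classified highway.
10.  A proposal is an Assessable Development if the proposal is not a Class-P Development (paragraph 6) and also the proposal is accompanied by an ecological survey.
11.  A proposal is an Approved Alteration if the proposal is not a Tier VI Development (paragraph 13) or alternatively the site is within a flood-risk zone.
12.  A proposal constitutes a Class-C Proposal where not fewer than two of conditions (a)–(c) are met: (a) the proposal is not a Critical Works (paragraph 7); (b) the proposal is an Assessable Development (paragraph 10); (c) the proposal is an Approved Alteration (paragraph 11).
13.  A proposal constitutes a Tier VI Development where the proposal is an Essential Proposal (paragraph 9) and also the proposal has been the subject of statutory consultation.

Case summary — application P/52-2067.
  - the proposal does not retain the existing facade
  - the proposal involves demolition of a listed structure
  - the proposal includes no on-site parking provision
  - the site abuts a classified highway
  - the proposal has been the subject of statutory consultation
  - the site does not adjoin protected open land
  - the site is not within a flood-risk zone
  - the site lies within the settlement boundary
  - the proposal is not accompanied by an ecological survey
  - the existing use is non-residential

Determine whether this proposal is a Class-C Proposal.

No

Under paragraph 2: the proposal includes on-site parking provision? no; and the proposal involves no demolition of a listed structure? no. So the proposal is not a Class-E Proposal.
Under paragraph 3: the site is within a flood-risk zone? no; and Class-E Proposal (paragraph 2)? no. So the proposal is not a Protected Works.
Under paragraph 5: the proposal includes on-site parking provision? no; or the proposal has not been the subject of statutory consultation? no; or the site abuts a classified highway? yes. So the proposal is an Approved Works.
Under paragraph 1: Approved Works (paragraph 5)? yes; the proposal is accompanied by an ecological survey? no; the existing use is residential? no — 1 of 3 hold (need ≥2) → not satisfied.
Under paragraph 4: Protected Works (paragraph 3)? no; or Class-N Alteration (paragraph 1)? no. So the proposal is not a Class-S Development.
Under paragraph 7: Class-S Development (paragraph 4)? no; and the site adjoins protected open land? no; and the site lies within the settlement boundary? yes. So the proposal is not a Critical Works.
Under paragraph 6: the site adjoins protected open land? no; and the proposal retains the existing facade? no. So the proposal is not a Class-P Development.
Under paragraph 10: not a Class-P Development (paragraph 6)? yes; and the proposal is accompanied by an ecological survey? no. So the proposal is not an Assessable Development.
Under paragraph 9: the proposal involves demolition of a listed structure? yes; the site does not adjoin protected open land? yes; the site does not abut a classified highway? no — 2 of 3 hold (need ≥2) → satisfied.
Under paragraph 13: Essential Proposal (paragraph 9)? yes; and the proposal has been the subject of statutory consultation? yes. So the proposal is a Tier VI Development.
Under paragraph 11: not a Tier VI Development (paragraph 13)? no; or the site is within a flood-risk zone? no. So the proposal is not an Approved Alteration.
Under paragraph 12: not a Critical Works (paragraph 7)? yes; Assessable Development (paragraph 10)? no; Approved Alteration (paragraph 11)? no — 1 of 3 hold (need ≥2) → not satisfied.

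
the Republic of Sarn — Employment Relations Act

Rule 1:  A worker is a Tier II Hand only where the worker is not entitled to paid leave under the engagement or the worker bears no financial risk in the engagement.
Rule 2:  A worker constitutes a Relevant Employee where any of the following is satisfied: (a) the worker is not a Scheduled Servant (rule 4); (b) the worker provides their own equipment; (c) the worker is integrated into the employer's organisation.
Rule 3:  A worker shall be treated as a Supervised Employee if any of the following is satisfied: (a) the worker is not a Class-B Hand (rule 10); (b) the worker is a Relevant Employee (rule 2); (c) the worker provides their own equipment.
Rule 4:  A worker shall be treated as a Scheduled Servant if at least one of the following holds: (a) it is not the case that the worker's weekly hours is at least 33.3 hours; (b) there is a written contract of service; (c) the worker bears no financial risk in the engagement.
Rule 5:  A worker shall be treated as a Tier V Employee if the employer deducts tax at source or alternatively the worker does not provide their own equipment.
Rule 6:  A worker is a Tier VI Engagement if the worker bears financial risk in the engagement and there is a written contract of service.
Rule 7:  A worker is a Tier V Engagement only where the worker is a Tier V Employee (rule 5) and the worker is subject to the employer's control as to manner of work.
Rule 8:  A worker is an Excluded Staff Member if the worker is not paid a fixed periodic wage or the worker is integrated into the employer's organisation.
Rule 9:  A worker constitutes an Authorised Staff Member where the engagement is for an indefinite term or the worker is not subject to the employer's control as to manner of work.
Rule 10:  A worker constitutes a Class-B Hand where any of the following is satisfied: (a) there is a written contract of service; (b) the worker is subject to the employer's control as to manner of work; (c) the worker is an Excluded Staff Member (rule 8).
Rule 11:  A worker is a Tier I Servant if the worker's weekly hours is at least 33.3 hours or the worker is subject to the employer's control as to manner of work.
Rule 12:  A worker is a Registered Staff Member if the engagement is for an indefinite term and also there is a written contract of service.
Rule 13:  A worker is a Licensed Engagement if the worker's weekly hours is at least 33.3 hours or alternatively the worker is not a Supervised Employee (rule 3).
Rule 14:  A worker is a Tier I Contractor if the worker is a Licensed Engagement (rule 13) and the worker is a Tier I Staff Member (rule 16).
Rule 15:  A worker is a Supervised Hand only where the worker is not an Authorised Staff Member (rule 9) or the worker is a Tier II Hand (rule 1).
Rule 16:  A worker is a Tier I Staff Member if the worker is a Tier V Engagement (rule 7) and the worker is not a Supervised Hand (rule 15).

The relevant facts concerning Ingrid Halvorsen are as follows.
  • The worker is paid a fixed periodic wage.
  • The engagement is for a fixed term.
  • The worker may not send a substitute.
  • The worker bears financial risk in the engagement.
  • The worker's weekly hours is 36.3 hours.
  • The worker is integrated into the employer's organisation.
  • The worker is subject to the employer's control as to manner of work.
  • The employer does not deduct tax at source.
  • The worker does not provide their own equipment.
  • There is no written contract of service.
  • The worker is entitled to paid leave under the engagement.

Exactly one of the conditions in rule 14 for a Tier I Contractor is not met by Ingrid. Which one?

Tier I Staff Member

rule 8 — Excluded Staff Member: [the worker is not paid a fixed periodic wage? no] OR [the worker is integrated into the employer's organisation? yes] → satisfied.
rule 10 — Class-B Hand: [there is a written contract of service? no] OR [the worker is subject to the employer's control as to manner of work? yes] OR [Excluded Staff Member (rule 8)? yes] → satisfied.
rule 4 — Scheduled Servant: [worker's weekly hours: 36.3 hours ≥ 33.3 hours? yes, so negated condition no] OR [there is a written contract of service? no] OR [the worker bears no financial risk in the engagement? no] → not satisfied.
rule 2 — Relevant Employee: [not a Scheduled Servant (rule 4)? yes] OR [the worker provides their own equipment? no] OR [the worker is integrated into the employer's organisation? yes] → satisfied.
rule 3 — Supervised Employee: [not a Class-B Hand (rule 10)? no] OR [Relevant Employee (rule 2)? yes] OR [the worker provides their own equipment? no] → satisfied.
rule 13 — Licensed Engagement: [worker's weekly hours: 36.3 hours ≥ 33.3 hours? yes] OR [not a Supervised Employee (rule 3)? no] → satisfied.
rule 5 — Tier V Employee: [the employer deducts tax at source? no] OR [the worker does not provide their own equipment? yes] → satisfied.
rule 7 — Tier V Engagement: [Tier V Employee (rule 5)? yes] AND [the worker is subject to the employer's control as to manner of work? yes] → satisfied.
rule 9 — Authorised Staff Member: [the engagement is for an indefinite term? no] OR [the worker is not subject to the employer's control as to manner of work? no] → not satisfied.
rule 1 — Tier II Hand: [the worker is not entitled to paid leave under the engagement? no] OR [the worker bears no financial risk in the engagement? no] → not satisfied.
rule 15 — Supervised Hand: [not an Authorised Staff Member (rule 9)? yes] OR [Tier II Hand (rule 1)? no] → satisfied.
rule 16 — Tier I Staff Member: [Tier V Engagement (rule 7)? yes] AND [not a Supervised Hand (rule 15)? no] → not satisfied.
rule 14 — Tier I Contractor: [Licensed Engagement (rule 13)? yes] AND [Tier I Staff Member (rule 16)? no] → not satisfied.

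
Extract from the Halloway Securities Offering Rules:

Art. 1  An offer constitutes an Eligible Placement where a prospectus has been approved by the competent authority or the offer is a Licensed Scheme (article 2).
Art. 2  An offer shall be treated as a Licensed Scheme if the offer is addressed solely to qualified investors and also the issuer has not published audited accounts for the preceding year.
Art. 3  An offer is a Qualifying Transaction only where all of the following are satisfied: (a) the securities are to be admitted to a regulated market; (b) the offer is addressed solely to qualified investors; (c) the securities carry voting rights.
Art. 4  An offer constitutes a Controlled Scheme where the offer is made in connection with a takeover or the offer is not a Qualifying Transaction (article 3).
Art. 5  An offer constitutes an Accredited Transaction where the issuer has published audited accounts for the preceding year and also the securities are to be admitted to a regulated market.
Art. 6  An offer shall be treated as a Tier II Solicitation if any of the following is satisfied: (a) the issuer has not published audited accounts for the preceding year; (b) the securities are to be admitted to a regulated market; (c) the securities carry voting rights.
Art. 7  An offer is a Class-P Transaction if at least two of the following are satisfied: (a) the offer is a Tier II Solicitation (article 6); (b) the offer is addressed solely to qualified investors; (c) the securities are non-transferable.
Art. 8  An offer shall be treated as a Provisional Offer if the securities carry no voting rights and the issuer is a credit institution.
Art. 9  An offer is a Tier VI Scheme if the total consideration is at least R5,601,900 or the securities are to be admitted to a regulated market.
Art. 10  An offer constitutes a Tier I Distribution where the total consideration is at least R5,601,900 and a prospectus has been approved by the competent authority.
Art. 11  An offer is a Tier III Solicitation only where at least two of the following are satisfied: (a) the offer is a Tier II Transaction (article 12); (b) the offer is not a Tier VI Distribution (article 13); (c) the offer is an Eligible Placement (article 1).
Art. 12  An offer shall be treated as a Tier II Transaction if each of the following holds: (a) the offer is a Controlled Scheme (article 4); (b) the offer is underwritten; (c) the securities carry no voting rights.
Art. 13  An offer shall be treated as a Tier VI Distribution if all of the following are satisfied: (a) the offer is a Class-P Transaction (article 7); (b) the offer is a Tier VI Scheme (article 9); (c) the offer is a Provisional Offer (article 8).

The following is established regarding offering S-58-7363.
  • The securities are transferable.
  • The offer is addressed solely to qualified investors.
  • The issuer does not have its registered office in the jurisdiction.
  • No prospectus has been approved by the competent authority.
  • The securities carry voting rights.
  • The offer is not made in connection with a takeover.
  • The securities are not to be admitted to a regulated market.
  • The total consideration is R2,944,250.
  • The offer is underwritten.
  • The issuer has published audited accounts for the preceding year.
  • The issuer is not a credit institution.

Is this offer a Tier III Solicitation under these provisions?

article 3 — Qualifying Transaction: [the securities are to be admitted to a regulated market? no] AND [the offer is addressed solely to qualified investors? yes] AND [the securities carry voting rights? yes] → not satisfied.
article 4 — Controlled Scheme: [the offer is made in connection with a takeover? no] OR [not a Qualifying Transaction (article 3)? yes] → satisfied.
article 12 — Tier II Transaction: [Controlled Scheme (article 4)? yes] AND [the offer is underwritten? yes] AND [the securities carry no voting rights? no] → not satisfied.
article 6 — Tier II Solicitation: [the issuer has not published audited accounts for the preceding year? no] OR [the securities are to be admitted to a regulated market? no] OR [the securities carry voting rights? yes] → satisfied.
article 7 — Class-P Transaction: Tier II Solicitation (article 6)? yes; the offer is addressed solely to qualified investors? yes; the securities are non-transferable? no — 2 of 3 hold (need ≥2) → satisfied.
article 9 — Tier VI Scheme: [total consideration: R2,944,250 ≥ R5,601,900? no] OR [the securities are to be admitted to a regulated market? no] → not satisfied.
article 8 — Provisional Offer: [the securities carry no voting rights? no] AND [the issuer is a credit institution? no] → not satisfied.
article 13 — Tier VI Distribution: [Class-P Transaction (article 7)? yes] AND [Tier VI Scheme (article 9)? no] AND [Provisional Offer (article 8)? no] → not satisfied.
article 2 — Licensed Scheme: [the offer is addressed solely to qualified investors? yes] AND [the issuer has not published audited accounts for the preceding year? no] → not satisfied.
article 1 — Eligible Placement: [a prospectus has been approved by the competent authority? no] OR [Licensed Scheme (article 2)? no] → not satisfied.
article 11 — Tier III Solicitation: Tier II Transaction (article 12)? no; not a Tier VI Distribution (article 13)? yes; Eligible Placement (article 1)? no — 1 of 3 hold (need ≥2) → not satisfied.

No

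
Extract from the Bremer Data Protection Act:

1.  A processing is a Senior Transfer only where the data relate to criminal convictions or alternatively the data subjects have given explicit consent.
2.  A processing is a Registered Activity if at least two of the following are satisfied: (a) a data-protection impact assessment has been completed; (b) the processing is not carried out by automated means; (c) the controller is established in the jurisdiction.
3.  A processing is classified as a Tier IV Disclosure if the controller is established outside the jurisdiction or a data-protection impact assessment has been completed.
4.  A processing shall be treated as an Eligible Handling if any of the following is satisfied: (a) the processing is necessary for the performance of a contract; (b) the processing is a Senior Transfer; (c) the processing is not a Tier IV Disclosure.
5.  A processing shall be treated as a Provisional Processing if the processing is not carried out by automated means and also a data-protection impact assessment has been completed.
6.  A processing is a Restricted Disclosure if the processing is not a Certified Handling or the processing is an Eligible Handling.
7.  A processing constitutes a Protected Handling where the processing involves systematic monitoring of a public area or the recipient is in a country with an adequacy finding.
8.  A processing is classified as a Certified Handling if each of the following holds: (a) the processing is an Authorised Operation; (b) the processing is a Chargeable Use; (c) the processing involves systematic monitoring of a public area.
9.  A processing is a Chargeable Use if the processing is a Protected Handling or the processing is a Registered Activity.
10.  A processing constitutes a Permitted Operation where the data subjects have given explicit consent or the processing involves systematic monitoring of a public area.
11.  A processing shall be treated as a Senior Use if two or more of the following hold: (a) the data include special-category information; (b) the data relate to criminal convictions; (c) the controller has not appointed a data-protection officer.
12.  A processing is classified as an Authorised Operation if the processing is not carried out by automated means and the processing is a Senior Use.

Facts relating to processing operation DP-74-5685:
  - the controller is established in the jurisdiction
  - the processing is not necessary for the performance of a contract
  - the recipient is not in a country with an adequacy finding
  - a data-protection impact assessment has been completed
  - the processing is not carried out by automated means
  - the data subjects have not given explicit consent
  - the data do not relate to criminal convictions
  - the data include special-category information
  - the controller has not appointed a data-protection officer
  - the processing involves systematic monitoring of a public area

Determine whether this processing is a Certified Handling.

Yes

paragraph 11 — Senior Use: the data include special-category information? yes; the data relate to criminal convictions? no; the controller has not appointed a data-protection officer? yes — 2 of 3 hold (need ≥2) → satisfied.
paragraph 12 — Authorised Operation: [the processing is not carried out by automated means? yes] AND [Senior Use (paragraph 11)? yes] → satisfied.
paragraph 7 — Protected Handling: [the processing involves systematic monitoring of a public area? yes] OR [the recipient is in a country with an adequacy finding? no] → satisfied.
paragraph 2 — Registered Activity: a data-protection impact assessment has been completed? yes; the processing is not carried out by automated means? yes; the controller is established in the jurisdiction? yes — 3 of 3 hold (need ≥2) → satisfied.
paragraph 9 — Chargeable Use: [Protected Handling (paragraph 7)? yes] OR [Registered Activity (paragraph 2)? yes] → satisfied.
paragraph 8 — Certified Handling: [Authorised Operation (paragraph 12)? yes] AND [Chargeable Use (paragraph 9)? yes] AND [the processing involves systematic monitoring of a public area? yes] → satisfied.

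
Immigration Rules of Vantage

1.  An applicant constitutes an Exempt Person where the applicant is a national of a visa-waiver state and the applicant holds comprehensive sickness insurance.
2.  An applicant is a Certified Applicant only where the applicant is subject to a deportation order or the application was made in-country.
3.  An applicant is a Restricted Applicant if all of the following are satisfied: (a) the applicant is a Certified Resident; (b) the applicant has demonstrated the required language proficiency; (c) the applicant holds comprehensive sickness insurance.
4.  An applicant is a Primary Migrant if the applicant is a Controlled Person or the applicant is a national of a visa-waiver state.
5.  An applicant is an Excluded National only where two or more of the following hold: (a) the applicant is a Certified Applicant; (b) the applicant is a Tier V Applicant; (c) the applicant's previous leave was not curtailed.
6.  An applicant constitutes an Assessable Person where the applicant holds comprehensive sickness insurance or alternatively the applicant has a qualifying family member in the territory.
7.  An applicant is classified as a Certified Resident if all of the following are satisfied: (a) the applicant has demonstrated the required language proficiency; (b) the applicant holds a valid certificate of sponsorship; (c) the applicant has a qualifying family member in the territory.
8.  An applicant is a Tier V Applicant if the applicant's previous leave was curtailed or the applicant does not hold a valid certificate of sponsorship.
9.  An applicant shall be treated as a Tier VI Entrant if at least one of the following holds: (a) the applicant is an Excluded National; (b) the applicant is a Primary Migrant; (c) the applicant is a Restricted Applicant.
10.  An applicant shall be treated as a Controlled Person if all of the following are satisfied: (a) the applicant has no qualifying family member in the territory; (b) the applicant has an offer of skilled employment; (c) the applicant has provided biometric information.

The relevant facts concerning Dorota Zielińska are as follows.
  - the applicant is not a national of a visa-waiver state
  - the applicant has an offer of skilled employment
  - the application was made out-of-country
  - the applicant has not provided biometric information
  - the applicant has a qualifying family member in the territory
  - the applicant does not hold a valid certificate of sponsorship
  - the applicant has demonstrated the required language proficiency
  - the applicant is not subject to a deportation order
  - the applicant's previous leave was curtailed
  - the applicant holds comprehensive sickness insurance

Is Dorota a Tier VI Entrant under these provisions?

No

paragraph 2 — Certified Applicant: [the applicant is subject to a deportation order? no] OR [the application was made in-country? no] → not satisfied.
paragraph 8 — Tier V Applicant: [the applicant's previous leave was curtailed? yes] OR [the applicant does not hold a valid certificate of sponsorship? yes] → satisfied.
paragraph 5 — Excluded National: Certified Applicant (paragraph 2)? no; Tier V Applicant (paragraph 8)? yes; the applicant's previous leave was not curtailed? no — 1 of 3 hold (need ≥2) → not satisfied.
paragraph 10 — Controlled Person: [the applicant has no qualifying family member in the territory? no] AND [the applicant has an offer of skilled employment? yes] AND [the applicant has provided biometric information? no] → not satisfied.
paragraph 4 — Primary Migrant: [Controlled Person (paragraph 10)? no] OR [the applicant is a national of a visa-waiver state? no] → not satisfied.
paragraph 7 — Certified Resident: [the applicant has demonstrated the required language proficiency? yes] AND [the applicant holds a valid certificate of sponsorship? no] AND [the applicant has a qualifying family member in the territory? yes] → not satisfied.
paragraph 3 — Restricted Applicant: [Certified Resident (paragraph 7)? no] AND [the applicant has demonstrated the required language proficiency? yes] AND [the applicant holds comprehensive sickness insurance? yes] → not satisfied.
paragraph 9 — Tier VI Entrant: [Excluded National (paragraph 5)? no] OR [Primary Migrant (paragraph 4)? no] OR [Restricted Applicant (paragraph 3)? no] → not satisfied.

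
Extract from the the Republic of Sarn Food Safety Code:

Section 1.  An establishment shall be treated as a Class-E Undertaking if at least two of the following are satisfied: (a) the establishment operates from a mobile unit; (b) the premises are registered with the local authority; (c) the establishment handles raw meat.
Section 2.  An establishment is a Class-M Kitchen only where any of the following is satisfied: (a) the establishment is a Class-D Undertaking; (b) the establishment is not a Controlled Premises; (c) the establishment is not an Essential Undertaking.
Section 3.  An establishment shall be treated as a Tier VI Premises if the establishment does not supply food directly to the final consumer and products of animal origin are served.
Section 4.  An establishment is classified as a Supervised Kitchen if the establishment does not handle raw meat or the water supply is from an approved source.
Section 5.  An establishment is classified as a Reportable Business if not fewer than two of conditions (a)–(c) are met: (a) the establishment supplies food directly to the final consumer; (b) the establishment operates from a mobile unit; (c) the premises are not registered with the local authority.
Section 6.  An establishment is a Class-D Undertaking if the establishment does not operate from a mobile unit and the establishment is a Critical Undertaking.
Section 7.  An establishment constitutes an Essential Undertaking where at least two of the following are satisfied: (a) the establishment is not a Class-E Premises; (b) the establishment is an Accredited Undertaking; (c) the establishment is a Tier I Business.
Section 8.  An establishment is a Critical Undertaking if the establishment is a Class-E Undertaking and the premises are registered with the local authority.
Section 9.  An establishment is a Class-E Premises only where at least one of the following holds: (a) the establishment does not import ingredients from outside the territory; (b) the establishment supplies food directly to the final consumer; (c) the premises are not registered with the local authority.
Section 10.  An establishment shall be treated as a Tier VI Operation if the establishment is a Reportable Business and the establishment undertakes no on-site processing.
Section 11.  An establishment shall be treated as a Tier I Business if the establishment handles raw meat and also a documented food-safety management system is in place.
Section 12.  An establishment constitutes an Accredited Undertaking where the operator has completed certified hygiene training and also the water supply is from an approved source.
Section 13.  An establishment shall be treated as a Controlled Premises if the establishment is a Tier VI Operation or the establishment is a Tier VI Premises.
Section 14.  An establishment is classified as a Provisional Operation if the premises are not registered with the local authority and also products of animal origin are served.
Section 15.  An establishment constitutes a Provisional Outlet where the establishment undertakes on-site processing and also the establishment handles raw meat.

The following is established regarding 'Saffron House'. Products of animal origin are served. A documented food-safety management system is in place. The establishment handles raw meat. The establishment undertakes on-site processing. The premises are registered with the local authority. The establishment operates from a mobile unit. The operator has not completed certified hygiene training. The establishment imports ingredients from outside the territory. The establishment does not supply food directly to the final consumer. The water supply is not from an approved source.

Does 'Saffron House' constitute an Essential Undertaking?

Yes

section 9 — Class-E Premises: [the establishment does not import ingredients from outside the territory? no] OR [the establishment supplies food directly to the final consumer? no] OR [the premises are not registered with the local authority? no] → not satisfied.
section 12 — Accredited Undertaking: [the operator has completed certified hygiene training? no] AND [the water supply is from an approved source? no] → not satisfied.
section 11 — Tier I Business: [the establishment handles raw meat? yes] AND [a documented food-safety management system is in place? yes] → satisfied.
section 7 — Essential Undertaking: not a Class-E Premises (section 9)? yes; Accredited Undertaking (section 12)? no; Tier I Business (section 11)? yes — 2 of 3 hold (need ≥2) → satisfied.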